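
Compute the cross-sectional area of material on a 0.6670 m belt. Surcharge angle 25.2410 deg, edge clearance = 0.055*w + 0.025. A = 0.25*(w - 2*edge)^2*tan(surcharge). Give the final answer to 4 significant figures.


edge = 0.055*0.6670 + 0.025 = 0.061685 m
ew = 0.6670 - 2*0.061685 = 0.54363 m
A = 0.25 * 0.54363^2 * tan(25.2410 deg)
A = 0.03483 m^2


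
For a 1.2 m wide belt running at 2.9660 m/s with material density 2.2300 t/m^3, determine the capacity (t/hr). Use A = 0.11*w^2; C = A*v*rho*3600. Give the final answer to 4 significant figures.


A = 0.11 * 1.2^2 = 0.1584 m^2
C = 0.1584 * 2.9660 * 2.2300 * 3600
C = 3772 t/hr


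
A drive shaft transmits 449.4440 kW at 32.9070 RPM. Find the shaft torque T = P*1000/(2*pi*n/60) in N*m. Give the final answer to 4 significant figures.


omega = 2*pi*32.9070/60 = 3.44601 rad/s
T = 449.4440*1000 / 3.44601
T = 130400 N*m


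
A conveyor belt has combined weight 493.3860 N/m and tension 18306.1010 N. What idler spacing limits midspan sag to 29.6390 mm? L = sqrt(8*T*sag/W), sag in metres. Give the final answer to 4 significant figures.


sag = 29.6390/1000 = 0.029639 m
L = sqrt(8 * 18306.1010 * 0.029639 / 493.3860)
L = 2.966 m


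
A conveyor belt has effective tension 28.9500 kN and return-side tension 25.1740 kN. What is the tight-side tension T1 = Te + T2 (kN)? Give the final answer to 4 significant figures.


T1 = Te + T2 = 28.9500 + 25.1740
T1 = 54.12 kN


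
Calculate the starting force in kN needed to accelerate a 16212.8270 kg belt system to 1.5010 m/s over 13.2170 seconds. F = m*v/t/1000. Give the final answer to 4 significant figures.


F = 16212.8270 * 1.5010 / 13.2170 / 1000
F = 1.841 kN


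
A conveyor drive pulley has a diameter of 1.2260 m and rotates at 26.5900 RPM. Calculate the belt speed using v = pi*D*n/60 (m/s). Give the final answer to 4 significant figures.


v = pi * 1.2260 * 26.5900 / 60
v = 1.707 m/s


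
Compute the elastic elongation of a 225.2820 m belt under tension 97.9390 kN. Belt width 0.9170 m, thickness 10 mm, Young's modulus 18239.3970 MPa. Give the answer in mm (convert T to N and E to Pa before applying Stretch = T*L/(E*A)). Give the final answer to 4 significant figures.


A = 0.9170 * 0.01 = 0.00917 m^2
Stretch = 97.9390*1000 * 225.2820 / (18239.3970e6 * 0.00917) * 1000
Stretch = 131.9 mm


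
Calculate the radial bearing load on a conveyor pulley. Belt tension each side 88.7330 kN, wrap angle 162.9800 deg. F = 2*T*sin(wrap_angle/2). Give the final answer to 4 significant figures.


F = 2 * 88.7330 * sin(162.9800/2 deg)
F = 175.5 kN


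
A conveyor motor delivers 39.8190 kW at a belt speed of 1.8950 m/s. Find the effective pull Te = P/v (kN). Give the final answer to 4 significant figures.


Te = P / v = 39.8190 / 1.8950
Te = 21.01 kN


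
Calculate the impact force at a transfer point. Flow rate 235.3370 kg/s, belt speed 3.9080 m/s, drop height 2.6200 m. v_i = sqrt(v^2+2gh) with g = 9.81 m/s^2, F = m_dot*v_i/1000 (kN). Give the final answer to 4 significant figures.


v_i = sqrt(3.9080^2 + 2*9.81*2.6200) = 8.16559 m/s
F = 235.3370 * 8.16559 / 1000
F = 1.922 kN


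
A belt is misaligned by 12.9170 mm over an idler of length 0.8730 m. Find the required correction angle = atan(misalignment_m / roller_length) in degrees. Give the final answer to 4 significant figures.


misalign_m = 12.9170 / 1000 = 0.012917 m
angle = atan(0.012917 / 0.8730)
angle = 0.8477 deg


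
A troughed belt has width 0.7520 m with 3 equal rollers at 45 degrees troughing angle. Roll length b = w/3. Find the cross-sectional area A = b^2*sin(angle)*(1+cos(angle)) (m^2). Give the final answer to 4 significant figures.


b = 0.7520/3 = 0.250667 m
A = 0.250667^2 * sin(45 deg) * (1 + cos(45 deg))
A = 0.07585 m^2


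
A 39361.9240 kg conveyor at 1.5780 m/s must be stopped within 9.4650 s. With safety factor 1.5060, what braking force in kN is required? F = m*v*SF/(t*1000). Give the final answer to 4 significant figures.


F = 39361.9240 * 1.5780 / 9.4650 * 1.5060 / 1000
F = 9.883 kN


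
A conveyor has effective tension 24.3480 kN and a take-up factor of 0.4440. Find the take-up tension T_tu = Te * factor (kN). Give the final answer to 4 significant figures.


T_tu = 24.3480 * 0.4440
T_tu = 10.81 kN


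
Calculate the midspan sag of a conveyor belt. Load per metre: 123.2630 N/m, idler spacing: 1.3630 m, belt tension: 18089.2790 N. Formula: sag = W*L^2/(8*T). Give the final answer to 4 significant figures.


sag = 123.2630 * 1.3630^2 / (8 * 18089.2790)
sag = 0.001582 m


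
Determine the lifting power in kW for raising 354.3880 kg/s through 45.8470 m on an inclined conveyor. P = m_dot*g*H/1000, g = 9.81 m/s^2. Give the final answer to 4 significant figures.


P = 354.3880 * 9.81 * 45.8470 / 1000
P = 159.4 kW


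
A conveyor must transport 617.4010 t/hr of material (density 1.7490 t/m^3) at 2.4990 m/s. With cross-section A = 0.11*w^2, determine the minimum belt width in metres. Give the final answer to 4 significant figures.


A_req = 617.4010 / (2.4990 * 1.7490 * 3600) = 0.0392382 m^2
w = sqrt(0.0392382 / 0.11)
w = 0.5973 m


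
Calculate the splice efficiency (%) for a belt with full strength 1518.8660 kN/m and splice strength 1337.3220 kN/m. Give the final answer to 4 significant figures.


Eff = 1337.3220 / 1518.8660 * 100
Eff = 88.05 %


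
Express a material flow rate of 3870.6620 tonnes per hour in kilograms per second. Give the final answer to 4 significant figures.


m_dot = 3870.6620 * 1000 / 3600
m_dot = 1075 kg/s


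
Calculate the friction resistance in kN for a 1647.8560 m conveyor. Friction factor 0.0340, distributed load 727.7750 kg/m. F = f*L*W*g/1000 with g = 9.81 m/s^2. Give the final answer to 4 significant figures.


F = 0.0340 * 1647.8560 * 727.7750 * 9.81 / 1000
F = 400.0 kN


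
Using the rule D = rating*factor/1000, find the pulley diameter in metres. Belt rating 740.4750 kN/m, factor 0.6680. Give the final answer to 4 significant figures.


D = 740.4750 * 0.6680 / 1000
D = 0.4946 m


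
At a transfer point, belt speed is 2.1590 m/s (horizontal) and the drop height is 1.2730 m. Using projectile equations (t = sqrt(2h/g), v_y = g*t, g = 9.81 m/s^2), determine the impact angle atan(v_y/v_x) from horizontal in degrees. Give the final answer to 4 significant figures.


t = sqrt(2*1.2730/9.81) = 0.509442 s
v_y = 9.81 * 0.509442 = 4.99763 m/s
angle = atan(4.99763 / 2.1590) = 66.64 deg


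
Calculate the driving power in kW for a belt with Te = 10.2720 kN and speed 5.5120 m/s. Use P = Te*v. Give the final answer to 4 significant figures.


P = Te * v = 10.2720 * 5.5120
P = 56.62 kW


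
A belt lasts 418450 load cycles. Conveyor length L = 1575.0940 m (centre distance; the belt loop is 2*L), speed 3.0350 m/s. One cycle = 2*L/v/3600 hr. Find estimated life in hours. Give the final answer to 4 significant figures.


cycle_time = 2 * 1575.0940 / 3.0350 / 3600 = 0.28832 hr
life = 418450 * 0.28832 = 120600 hours


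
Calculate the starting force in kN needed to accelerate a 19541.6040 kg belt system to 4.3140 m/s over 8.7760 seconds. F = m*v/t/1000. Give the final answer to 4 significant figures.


F = 19541.6040 * 4.3140 / 8.7760 / 1000
F = 9.606 kN


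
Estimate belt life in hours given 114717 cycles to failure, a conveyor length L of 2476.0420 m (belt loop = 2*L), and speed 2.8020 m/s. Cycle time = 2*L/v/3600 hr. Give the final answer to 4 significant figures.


cycle_time = 2 * 2476.0420 / 2.8020 / 3600 = 0.490928 hr
life = 114717 * 0.490928 = 56320 hours


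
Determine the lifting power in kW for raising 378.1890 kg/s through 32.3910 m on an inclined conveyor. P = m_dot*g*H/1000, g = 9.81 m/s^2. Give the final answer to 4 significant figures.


P = 378.1890 * 9.81 * 32.3910 / 1000
P = 120.2 kW


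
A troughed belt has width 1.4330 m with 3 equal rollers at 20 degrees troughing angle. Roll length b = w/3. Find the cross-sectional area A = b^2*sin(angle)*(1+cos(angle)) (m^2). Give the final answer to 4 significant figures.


b = 1.4330/3 = 0.477667 m
A = 0.477667^2 * sin(20 deg) * (1 + cos(20 deg))
A = 0.1514 m^2


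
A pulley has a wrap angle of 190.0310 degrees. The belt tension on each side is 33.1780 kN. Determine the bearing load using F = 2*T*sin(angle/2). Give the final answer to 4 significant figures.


F = 2 * 33.1780 * sin(190.0310/2 deg)
F = 66.10 kN


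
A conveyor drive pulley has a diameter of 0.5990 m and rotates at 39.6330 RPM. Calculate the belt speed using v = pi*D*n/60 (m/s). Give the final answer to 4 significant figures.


v = pi * 0.5990 * 39.6330 / 60
v = 1.243 m/s


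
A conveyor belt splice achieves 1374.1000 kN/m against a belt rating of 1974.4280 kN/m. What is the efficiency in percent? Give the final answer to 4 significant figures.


Eff = 1374.1000 / 1974.4280 * 100
Eff = 69.59 %


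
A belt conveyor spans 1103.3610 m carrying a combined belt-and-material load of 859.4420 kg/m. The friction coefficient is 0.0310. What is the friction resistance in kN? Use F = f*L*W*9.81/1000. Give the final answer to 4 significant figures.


F = 0.0310 * 1103.3610 * 859.4420 * 9.81 / 1000
F = 288.4 kN


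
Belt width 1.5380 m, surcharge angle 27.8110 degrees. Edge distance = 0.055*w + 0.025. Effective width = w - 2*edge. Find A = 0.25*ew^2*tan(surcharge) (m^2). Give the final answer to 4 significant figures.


edge = 0.055*1.5380 + 0.025 = 0.10959 m
ew = 1.5380 - 2*0.10959 = 1.31882 m
A = 0.25 * 1.31882^2 * tan(27.8110 deg)
A = 0.2294 m^2


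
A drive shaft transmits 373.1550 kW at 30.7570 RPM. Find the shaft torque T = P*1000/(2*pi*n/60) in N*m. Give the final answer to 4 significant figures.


omega = 2*pi*30.7570/60 = 3.22087 rad/s
T = 373.1550*1000 / 3.22087
T = 115900 N*m


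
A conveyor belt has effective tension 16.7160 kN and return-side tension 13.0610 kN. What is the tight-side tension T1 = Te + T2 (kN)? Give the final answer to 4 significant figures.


T1 = Te + T2 = 16.7160 + 13.0610
T1 = 29.78 kN


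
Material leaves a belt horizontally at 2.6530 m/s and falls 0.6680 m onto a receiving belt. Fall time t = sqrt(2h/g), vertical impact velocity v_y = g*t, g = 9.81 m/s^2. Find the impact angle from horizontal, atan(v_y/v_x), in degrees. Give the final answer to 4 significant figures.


t = sqrt(2*0.6680/9.81) = 0.369036 s
v_y = 9.81 * 0.369036 = 3.62024 m/s
angle = atan(3.62024 / 2.6530) = 53.77 deg


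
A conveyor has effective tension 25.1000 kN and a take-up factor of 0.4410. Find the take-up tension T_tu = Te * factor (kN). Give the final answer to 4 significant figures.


T_tu = 25.1000 * 0.4410
T_tu = 11.07 kN


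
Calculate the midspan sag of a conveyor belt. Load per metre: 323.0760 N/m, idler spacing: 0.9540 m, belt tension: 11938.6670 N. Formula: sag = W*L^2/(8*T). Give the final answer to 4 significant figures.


sag = 323.0760 * 0.9540^2 / (8 * 11938.6670)
sag = 0.003079 m


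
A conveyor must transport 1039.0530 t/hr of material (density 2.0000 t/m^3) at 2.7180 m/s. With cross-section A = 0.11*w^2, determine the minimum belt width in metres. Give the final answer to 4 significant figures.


A_req = 1039.0530 / (2.7180 * 2.0000 * 3600) = 0.0530953 m^2
w = sqrt(0.0530953 / 0.11)
w = 0.6948 m


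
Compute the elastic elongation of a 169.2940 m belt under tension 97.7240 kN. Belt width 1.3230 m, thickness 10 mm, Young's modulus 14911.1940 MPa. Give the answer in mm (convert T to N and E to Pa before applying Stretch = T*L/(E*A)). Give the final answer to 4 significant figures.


A = 1.3230 * 0.01 = 0.01323 m^2
Stretch = 97.7240*1000 * 169.2940 / (14911.1940e6 * 0.01323) * 1000
Stretch = 83.86 mm


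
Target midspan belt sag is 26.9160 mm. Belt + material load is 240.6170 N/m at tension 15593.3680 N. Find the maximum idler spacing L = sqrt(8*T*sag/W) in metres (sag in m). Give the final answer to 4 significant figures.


sag = 26.9160/1000 = 0.026916 m
L = sqrt(8 * 15593.3680 * 0.026916 / 240.6170)
L = 3.736 m


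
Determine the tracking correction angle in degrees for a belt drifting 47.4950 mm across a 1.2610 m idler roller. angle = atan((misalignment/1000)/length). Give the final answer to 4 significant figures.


misalign_m = 47.4950 / 1000 = 0.047495 m
angle = atan(0.047495 / 1.2610)
angle = 2.157 deg


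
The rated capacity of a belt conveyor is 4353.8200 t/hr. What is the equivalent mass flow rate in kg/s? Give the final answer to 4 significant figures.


m_dot = 4353.8200 * 1000 / 3600
m_dot = 1209 kg/s


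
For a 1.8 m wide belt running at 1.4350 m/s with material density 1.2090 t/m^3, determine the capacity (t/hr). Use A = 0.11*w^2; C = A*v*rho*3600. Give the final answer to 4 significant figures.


A = 0.11 * 1.8^2 = 0.3564 m^2
C = 0.3564 * 1.4350 * 1.2090 * 3600
C = 2226 t/hr


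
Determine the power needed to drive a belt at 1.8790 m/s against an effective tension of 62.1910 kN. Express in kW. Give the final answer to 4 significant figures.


P = Te * v = 62.1910 * 1.8790
P = 116.9 kW


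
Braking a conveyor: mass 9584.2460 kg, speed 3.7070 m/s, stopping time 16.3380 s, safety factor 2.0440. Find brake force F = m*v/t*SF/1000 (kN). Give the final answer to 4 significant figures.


F = 9584.2460 * 3.7070 / 16.3380 * 2.0440 / 1000
F = 4.445 kN


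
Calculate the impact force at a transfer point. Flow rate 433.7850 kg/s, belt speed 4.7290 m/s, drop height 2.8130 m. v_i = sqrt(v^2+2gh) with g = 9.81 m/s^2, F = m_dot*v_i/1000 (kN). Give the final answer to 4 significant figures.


v_i = sqrt(4.7290^2 + 2*9.81*2.8130) = 8.8065 m/s
F = 433.7850 * 8.8065 / 1000
F = 3.820 kN


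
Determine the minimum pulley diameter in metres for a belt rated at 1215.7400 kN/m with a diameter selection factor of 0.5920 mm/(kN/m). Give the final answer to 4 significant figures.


D = 1215.7400 * 0.5920 / 1000
D = 0.7197 m


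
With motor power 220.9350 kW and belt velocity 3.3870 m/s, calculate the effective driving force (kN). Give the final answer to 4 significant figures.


Te = P / v = 220.9350 / 3.3870
Te = 65.23 kN


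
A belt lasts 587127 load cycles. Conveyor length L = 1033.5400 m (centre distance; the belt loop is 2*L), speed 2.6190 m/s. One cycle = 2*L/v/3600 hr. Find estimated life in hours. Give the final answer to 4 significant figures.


cycle_time = 2 * 1033.5400 / 2.6190 / 3600 = 0.21924 hr
life = 587127 * 0.21924 = 128700 hours


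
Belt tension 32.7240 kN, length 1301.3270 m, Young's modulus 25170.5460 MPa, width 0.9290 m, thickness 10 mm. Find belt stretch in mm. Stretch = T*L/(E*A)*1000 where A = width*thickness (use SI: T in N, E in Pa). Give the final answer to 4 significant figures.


A = 0.9290 * 0.01 = 0.00929 m^2
Stretch = 32.7240*1000 * 1301.3270 / (25170.5460e6 * 0.00929) * 1000
Stretch = 182.1 mm


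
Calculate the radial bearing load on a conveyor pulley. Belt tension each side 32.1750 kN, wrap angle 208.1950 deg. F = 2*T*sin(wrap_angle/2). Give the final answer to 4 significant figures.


F = 2 * 32.1750 * sin(208.1950/2 deg)
F = 62.41 kN


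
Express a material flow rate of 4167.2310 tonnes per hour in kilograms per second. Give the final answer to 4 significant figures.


m_dot = 4167.2310 * 1000 / 3600
m_dot = 1158 kg/s


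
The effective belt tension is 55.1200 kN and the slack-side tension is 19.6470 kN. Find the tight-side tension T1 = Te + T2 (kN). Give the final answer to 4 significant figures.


T1 = Te + T2 = 55.1200 + 19.6470
T1 = 74.77 kN


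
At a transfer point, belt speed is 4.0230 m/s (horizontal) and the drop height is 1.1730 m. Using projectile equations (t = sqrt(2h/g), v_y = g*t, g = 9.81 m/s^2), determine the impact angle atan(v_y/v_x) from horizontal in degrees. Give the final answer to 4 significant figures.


t = sqrt(2*1.1730/9.81) = 0.489023 s
v_y = 9.81 * 0.489023 = 4.79732 m/s
angle = atan(4.79732 / 4.0230) = 50.02 deg


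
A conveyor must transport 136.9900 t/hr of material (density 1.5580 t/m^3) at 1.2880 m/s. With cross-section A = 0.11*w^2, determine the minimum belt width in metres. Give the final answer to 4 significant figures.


A_req = 136.9900 / (1.2880 * 1.5580 * 3600) = 0.0189628 m^2
w = sqrt(0.0189628 / 0.11)
w = 0.4152 m


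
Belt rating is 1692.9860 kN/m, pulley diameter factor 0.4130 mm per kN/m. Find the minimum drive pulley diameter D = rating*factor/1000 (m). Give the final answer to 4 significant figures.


D = 1692.9860 * 0.4130 / 1000
D = 0.6992 m


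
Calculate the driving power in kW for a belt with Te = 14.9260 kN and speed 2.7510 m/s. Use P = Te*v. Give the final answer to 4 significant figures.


P = Te * v = 14.9260 * 2.7510
P = 41.06 kW


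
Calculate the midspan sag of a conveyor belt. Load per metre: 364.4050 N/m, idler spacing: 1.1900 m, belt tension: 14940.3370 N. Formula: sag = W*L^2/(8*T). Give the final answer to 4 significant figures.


sag = 364.4050 * 1.1900^2 / (8 * 14940.3370)
sag = 0.004317 m


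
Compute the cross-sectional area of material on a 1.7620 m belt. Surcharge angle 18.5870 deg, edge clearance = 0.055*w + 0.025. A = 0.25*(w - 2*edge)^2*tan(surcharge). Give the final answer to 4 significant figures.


edge = 0.055*1.7620 + 0.025 = 0.12191 m
ew = 1.7620 - 2*0.12191 = 1.51818 m
A = 0.25 * 1.51818^2 * tan(18.5870 deg)
A = 0.1938 m^2


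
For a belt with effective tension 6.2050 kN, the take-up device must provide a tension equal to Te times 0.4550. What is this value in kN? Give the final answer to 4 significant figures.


T_tu = 6.2050 * 0.4550
T_tu = 2.823 kN


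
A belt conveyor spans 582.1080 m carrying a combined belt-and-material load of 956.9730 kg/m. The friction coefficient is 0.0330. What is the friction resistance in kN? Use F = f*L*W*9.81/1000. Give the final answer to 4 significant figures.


F = 0.0330 * 582.1080 * 956.9730 * 9.81 / 1000
F = 180.3 kN


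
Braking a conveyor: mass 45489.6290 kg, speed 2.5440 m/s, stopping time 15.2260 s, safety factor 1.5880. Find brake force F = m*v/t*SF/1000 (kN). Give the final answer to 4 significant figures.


F = 45489.6290 * 2.5440 / 15.2260 * 1.5880 / 1000
F = 12.07 kN


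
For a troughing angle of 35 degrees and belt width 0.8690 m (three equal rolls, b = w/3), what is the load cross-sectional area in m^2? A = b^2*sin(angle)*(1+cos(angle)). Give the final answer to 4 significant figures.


b = 0.8690/3 = 0.289667 m
A = 0.289667^2 * sin(35 deg) * (1 + cos(35 deg))
A = 0.08755 m^2


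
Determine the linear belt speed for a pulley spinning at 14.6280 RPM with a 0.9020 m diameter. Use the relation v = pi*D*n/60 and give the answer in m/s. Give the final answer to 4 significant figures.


v = pi * 0.9020 * 14.6280 / 60
v = 0.6909 m/s


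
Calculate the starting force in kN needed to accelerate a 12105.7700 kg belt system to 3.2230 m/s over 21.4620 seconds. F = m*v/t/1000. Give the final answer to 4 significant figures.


F = 12105.7700 * 3.2230 / 21.4620 / 1000
F = 1.818 kN


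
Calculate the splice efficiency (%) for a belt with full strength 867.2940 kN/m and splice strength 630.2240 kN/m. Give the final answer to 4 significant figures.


Eff = 630.2240 / 867.2940 * 100
Eff = 72.67 %


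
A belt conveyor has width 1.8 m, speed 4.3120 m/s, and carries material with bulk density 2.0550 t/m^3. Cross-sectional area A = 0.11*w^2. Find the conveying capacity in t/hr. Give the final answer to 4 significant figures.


A = 0.11 * 1.8^2 = 0.3564 m^2
C = 0.3564 * 4.3120 * 2.0550 * 3600
C = 11370 t/hr


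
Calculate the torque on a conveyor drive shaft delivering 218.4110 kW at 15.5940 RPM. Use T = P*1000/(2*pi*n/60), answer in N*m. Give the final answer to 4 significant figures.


omega = 2*pi*15.5940/60 = 1.633 rad/s
T = 218.4110*1000 / 1.633
T = 133700 N*m


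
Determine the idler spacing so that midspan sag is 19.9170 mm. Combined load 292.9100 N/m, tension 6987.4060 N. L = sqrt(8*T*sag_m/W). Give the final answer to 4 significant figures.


sag = 19.9170/1000 = 0.019917 m
L = sqrt(8 * 6987.4060 * 0.019917 / 292.9100)
L = 1.950 m


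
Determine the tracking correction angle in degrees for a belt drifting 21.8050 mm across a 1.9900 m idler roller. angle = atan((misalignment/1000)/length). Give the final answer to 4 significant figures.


misalign_m = 21.8050 / 1000 = 0.021805 m
angle = atan(0.021805 / 1.9900)
angle = 0.6278 deg


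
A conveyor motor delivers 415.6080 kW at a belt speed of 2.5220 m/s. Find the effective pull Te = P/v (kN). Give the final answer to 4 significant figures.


Te = P / v = 415.6080 / 2.5220
Te = 164.8 kN


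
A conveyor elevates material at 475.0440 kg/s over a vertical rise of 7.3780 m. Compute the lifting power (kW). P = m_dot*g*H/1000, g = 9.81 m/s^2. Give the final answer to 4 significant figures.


P = 475.0440 * 9.81 * 7.3780 / 1000
P = 34.38 kW


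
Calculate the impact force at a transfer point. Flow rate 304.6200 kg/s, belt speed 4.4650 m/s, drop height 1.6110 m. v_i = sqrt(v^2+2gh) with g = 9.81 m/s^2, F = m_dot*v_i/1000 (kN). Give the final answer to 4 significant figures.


v_i = sqrt(4.4650^2 + 2*9.81*1.6110) = 7.17942 m/s
F = 304.6200 * 7.17942 / 1000
F = 2.187 kN


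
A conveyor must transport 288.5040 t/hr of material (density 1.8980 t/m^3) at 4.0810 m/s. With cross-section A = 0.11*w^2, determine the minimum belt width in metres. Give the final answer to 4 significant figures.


A_req = 288.5040 / (4.0810 * 1.8980 * 3600) = 0.0103463 m^2
w = sqrt(0.0103463 / 0.11)
w = 0.3067 m


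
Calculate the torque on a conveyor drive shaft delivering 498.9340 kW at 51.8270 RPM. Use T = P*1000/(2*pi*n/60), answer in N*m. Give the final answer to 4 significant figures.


omega = 2*pi*51.8270/60 = 5.42731 rad/s
T = 498.9340*1000 / 5.42731
T = 91930 N*m


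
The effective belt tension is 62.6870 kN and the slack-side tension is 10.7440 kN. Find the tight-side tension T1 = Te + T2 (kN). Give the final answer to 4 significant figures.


T1 = Te + T2 = 62.6870 + 10.7440
T1 = 73.43 kN


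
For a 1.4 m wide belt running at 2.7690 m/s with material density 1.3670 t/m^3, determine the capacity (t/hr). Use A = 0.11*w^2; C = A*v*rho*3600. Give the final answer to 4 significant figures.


A = 0.11 * 1.4^2 = 0.2156 m^2
C = 0.2156 * 2.7690 * 1.3670 * 3600
C = 2938 t/hr


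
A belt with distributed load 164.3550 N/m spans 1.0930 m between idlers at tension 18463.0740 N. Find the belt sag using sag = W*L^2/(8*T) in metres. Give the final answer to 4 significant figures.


sag = 164.3550 * 1.0930^2 / (8 * 18463.0740)
sag = 0.001329 m


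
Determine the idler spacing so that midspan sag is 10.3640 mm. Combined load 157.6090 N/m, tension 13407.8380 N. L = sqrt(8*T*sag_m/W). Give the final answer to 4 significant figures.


sag = 10.3640/1000 = 0.010364 m
L = sqrt(8 * 13407.8380 * 0.010364 / 157.6090)
L = 2.656 m


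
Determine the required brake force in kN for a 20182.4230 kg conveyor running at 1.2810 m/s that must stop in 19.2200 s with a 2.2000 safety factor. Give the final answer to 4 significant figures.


F = 20182.4230 * 1.2810 / 19.2200 * 2.2000 / 1000
F = 2.959 kN


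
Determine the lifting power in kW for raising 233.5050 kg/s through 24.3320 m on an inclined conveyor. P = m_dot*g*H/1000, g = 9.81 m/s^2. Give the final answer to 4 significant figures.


P = 233.5050 * 9.81 * 24.3320 / 1000
P = 55.74 kW


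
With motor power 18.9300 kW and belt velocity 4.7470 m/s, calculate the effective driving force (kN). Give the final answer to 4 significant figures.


Te = P / v = 18.9300 / 4.7470
Te = 3.988 kN


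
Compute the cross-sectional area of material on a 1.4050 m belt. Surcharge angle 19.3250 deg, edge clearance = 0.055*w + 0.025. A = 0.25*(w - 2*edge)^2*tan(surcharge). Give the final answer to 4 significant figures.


edge = 0.055*1.4050 + 0.025 = 0.102275 m
ew = 1.4050 - 2*0.102275 = 1.20045 m
A = 0.25 * 1.20045^2 * tan(19.3250 deg)
A = 0.1263 m^2


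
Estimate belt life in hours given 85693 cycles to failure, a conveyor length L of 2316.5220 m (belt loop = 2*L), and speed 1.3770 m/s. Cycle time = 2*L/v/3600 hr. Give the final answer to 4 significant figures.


cycle_time = 2 * 2316.5220 / 1.3770 / 3600 = 0.934609 hr
life = 85693 * 0.934609 = 80090 hours


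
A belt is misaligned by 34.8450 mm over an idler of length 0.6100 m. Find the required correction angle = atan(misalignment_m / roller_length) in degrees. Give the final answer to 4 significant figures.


misalign_m = 34.8450 / 1000 = 0.034845 m
angle = atan(0.034845 / 0.6100)
angle = 3.269 deg


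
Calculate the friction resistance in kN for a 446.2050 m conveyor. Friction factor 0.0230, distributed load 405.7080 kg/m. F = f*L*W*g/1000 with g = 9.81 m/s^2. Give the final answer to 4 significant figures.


F = 0.0230 * 446.2050 * 405.7080 * 9.81 / 1000
F = 40.85 kN


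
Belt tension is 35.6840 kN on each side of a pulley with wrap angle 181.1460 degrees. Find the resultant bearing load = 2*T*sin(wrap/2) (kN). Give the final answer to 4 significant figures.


F = 2 * 35.6840 * sin(181.1460/2 deg)
F = 71.36 kN


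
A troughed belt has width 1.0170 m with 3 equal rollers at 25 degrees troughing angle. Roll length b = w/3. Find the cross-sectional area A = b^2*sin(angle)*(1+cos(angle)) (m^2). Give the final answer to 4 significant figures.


b = 1.0170/3 = 0.339 m
A = 0.339^2 * sin(25 deg) * (1 + cos(25 deg))
A = 0.09259 m^2


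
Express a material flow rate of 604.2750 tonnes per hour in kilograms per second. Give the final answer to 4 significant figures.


m_dot = 604.2750 * 1000 / 3600
m_dot = 167.9 kg/s


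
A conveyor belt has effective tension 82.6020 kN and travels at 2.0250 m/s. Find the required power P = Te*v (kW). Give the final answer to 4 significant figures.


P = Te * v = 82.6020 * 2.0250
P = 167.3 kW


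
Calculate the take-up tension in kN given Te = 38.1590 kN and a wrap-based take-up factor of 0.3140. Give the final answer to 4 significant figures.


T_tu = 38.1590 * 0.3140
T_tu = 11.98 kN


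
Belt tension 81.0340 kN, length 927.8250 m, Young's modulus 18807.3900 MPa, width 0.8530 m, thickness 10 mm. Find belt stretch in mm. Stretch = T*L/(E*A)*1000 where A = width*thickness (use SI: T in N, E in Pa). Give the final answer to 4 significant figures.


A = 0.8530 * 0.01 = 0.00853 m^2
Stretch = 81.0340*1000 * 927.8250 / (18807.3900e6 * 0.00853) * 1000
Stretch = 468.7 mm


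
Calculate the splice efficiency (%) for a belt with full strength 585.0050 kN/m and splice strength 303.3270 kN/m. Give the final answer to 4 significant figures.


Eff = 303.3270 / 585.0050 * 100
Eff = 51.85 %


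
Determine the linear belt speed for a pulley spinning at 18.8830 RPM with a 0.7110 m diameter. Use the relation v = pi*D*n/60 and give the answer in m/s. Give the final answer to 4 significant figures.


v = pi * 0.7110 * 18.8830 / 60
v = 0.7030 m/s


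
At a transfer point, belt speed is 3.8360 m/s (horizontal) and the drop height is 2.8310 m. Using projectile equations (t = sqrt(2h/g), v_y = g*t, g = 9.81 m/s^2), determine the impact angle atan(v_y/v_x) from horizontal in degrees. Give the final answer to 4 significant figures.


t = sqrt(2*2.8310/9.81) = 0.759715 s
v_y = 9.81 * 0.759715 = 7.4528 m/s
angle = atan(7.4528 / 3.8360) = 62.76 deg


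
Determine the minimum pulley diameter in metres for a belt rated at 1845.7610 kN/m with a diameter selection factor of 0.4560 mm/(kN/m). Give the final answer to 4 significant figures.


D = 1845.7610 * 0.4560 / 1000
D = 0.8417 m


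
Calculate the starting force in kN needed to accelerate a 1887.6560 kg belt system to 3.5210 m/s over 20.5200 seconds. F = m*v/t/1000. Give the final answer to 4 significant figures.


F = 1887.6560 * 3.5210 / 20.5200 / 1000
F = 0.3239 kN


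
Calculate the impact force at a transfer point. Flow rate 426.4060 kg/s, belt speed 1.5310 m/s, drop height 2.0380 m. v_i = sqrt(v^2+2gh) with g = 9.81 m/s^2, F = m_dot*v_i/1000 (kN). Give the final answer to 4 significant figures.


v_i = sqrt(1.5310^2 + 2*9.81*2.0380) = 6.50611 m/s
F = 426.4060 * 6.50611 / 1000
F = 2.774 kN


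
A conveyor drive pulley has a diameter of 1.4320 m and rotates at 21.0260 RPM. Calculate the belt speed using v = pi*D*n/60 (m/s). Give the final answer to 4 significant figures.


v = pi * 1.4320 * 21.0260 / 60
v = 1.577 m/s


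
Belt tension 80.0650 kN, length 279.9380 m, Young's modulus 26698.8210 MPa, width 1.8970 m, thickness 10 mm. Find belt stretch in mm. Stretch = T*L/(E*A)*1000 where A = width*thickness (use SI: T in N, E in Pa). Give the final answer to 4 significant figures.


A = 1.8970 * 0.01 = 0.01897 m^2
Stretch = 80.0650*1000 * 279.9380 / (26698.8210e6 * 0.01897) * 1000
Stretch = 44.25 mm


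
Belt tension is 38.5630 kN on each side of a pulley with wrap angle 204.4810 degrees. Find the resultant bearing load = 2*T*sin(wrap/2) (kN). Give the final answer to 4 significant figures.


F = 2 * 38.5630 * sin(204.4810/2 deg)
F = 75.37 kN


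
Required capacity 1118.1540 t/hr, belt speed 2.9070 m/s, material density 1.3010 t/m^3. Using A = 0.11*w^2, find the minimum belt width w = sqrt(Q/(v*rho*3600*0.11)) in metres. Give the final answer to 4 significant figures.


A_req = 1118.1540 / (2.9070 * 1.3010 * 3600) = 0.0821253 m^2
w = sqrt(0.0821253 / 0.11)
w = 0.8641 m


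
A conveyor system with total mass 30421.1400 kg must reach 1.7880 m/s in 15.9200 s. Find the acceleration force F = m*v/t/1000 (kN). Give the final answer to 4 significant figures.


F = 30421.1400 * 1.7880 / 15.9200 / 1000
F = 3.417 kN


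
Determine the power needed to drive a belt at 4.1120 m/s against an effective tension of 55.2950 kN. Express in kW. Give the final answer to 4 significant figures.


P = Te * v = 55.2950 * 4.1120
P = 227.4 kW


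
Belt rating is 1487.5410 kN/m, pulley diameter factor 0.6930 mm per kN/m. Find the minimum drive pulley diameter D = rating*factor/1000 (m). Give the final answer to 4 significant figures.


D = 1487.5410 * 0.6930 / 1000
D = 1.031 m


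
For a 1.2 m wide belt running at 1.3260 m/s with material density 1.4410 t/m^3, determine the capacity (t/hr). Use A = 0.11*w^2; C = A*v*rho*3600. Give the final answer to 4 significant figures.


A = 0.11 * 1.2^2 = 0.1584 m^2
C = 0.1584 * 1.3260 * 1.4410 * 3600
C = 1090 t/hr


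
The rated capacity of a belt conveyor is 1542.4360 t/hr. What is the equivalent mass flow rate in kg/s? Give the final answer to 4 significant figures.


m_dot = 1542.4360 * 1000 / 3600
m_dot = 428.5 kg/s


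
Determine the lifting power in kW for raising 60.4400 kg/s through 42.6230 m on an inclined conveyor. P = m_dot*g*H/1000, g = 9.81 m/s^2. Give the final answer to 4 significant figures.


P = 60.4400 * 9.81 * 42.6230 / 1000
P = 25.27 kW


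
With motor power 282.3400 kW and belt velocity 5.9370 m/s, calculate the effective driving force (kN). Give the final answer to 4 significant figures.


Te = P / v = 282.3400 / 5.9370
Te = 47.56 kN


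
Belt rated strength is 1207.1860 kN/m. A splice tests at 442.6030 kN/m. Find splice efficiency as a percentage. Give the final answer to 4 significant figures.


Eff = 442.6030 / 1207.1860 * 100
Eff = 36.66 %


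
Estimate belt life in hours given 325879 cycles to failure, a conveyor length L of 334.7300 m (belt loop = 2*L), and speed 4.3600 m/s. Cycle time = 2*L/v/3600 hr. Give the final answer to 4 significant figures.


cycle_time = 2 * 334.7300 / 4.3600 / 3600 = 0.0426516 hr
life = 325879 * 0.0426516 = 13900 hours


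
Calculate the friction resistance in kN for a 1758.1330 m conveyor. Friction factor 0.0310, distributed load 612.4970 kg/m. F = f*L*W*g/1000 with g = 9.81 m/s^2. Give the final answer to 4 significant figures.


F = 0.0310 * 1758.1330 * 612.4970 * 9.81 / 1000
F = 327.5 kN


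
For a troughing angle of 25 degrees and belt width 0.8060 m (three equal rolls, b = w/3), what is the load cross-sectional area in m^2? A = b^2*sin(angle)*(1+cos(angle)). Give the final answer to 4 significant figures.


b = 0.8060/3 = 0.268667 m
A = 0.268667^2 * sin(25 deg) * (1 + cos(25 deg))
A = 0.05815 m^2


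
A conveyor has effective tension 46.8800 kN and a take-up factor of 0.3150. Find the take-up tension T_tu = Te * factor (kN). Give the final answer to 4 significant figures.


T_tu = 46.8800 * 0.3150
T_tu = 14.77 kN


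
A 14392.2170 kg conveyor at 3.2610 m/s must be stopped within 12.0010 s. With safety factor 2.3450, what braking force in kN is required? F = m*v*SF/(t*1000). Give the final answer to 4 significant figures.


F = 14392.2170 * 3.2610 / 12.0010 * 2.3450 / 1000
F = 9.171 kN


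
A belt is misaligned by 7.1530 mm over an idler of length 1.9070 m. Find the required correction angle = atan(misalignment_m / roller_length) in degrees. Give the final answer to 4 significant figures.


misalign_m = 7.1530 / 1000 = 0.007153 m
angle = atan(0.007153 / 1.9070)
angle = 0.2149 deg


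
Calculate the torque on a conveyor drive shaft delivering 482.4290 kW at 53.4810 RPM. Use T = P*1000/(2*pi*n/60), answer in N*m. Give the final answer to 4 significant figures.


omega = 2*pi*53.4810/60 = 5.60052 rad/s
T = 482.4290*1000 / 5.60052
T = 86140 N*m


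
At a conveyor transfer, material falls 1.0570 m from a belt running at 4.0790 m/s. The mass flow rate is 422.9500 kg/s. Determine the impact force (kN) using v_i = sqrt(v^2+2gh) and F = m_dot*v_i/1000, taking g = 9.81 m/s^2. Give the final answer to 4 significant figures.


v_i = sqrt(4.0790^2 + 2*9.81*1.0570) = 6.11364 m/s
F = 422.9500 * 6.11364 / 1000
F = 2.586 kN


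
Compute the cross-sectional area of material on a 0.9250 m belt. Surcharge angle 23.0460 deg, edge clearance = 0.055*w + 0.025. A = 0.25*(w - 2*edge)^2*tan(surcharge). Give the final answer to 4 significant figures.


edge = 0.055*0.9250 + 0.025 = 0.075875 m
ew = 0.9250 - 2*0.075875 = 0.77325 m
A = 0.25 * 0.77325^2 * tan(23.0460 deg)
A = 0.06359 m^2


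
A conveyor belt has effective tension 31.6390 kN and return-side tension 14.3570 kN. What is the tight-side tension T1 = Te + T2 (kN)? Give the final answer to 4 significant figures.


T1 = Te + T2 = 31.6390 + 14.3570
T1 = 46.00 kN


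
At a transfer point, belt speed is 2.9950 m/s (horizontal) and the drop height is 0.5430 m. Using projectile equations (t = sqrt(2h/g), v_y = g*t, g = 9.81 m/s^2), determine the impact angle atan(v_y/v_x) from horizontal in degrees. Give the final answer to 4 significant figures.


t = sqrt(2*0.5430/9.81) = 0.332721 s
v_y = 9.81 * 0.332721 = 3.26399 m/s
angle = atan(3.26399 / 2.9950) = 47.46 deg


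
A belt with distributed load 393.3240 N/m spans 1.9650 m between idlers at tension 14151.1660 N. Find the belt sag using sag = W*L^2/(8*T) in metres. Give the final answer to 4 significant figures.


sag = 393.3240 * 1.9650^2 / (8 * 14151.1660)
sag = 0.01342 m


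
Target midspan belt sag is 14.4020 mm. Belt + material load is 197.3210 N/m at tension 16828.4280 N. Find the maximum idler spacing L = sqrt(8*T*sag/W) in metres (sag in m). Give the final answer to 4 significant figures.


sag = 14.4020/1000 = 0.014402 m
L = sqrt(8 * 16828.4280 * 0.014402 / 197.3210)
L = 3.135 m


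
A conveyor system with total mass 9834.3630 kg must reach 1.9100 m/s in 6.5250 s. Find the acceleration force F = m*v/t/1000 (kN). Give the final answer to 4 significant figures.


F = 9834.3630 * 1.9100 / 6.5250 / 1000
F = 2.879 kN


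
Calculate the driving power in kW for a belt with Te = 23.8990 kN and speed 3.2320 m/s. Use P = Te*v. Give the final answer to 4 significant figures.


P = Te * v = 23.8990 * 3.2320
P = 77.24 kW


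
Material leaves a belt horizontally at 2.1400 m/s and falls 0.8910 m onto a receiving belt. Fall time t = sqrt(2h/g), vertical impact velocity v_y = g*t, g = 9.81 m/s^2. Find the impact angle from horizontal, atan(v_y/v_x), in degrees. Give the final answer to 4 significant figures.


t = sqrt(2*0.8910/9.81) = 0.426206 s
v_y = 9.81 * 0.426206 = 4.18108 m/s
angle = atan(4.18108 / 2.1400) = 62.90 deg


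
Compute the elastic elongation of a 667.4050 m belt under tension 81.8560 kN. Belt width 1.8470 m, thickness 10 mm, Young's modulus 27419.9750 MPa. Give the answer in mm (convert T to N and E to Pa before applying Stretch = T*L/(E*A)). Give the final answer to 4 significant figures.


A = 1.8470 * 0.01 = 0.01847 m^2
Stretch = 81.8560*1000 * 667.4050 / (27419.9750e6 * 0.01847) * 1000
Stretch = 107.9 mm


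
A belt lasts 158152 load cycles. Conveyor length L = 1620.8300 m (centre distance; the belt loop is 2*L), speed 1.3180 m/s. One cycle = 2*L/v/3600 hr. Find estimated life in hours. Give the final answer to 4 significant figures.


cycle_time = 2 * 1620.8300 / 1.3180 / 3600 = 0.683203 hr
life = 158152 * 0.683203 = 108000 hours


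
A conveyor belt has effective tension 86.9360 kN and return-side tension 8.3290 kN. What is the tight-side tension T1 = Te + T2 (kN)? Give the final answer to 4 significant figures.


T1 = Te + T2 = 86.9360 + 8.3290
T1 = 95.27 kN


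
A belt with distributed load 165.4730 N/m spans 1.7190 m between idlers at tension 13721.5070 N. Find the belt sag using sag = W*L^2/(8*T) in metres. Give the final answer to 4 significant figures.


sag = 165.4730 * 1.7190^2 / (8 * 13721.5070)
sag = 0.004454 m


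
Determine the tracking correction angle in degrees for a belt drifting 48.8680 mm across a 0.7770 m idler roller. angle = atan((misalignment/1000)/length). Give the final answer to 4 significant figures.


misalign_m = 48.8680 / 1000 = 0.048868 m
angle = atan(0.048868 / 0.7770)
angle = 3.599 deg


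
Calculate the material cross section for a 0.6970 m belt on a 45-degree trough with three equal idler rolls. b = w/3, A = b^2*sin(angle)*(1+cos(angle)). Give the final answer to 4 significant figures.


b = 0.6970/3 = 0.232333 m
A = 0.232333^2 * sin(45 deg) * (1 + cos(45 deg))
A = 0.06516 m^2


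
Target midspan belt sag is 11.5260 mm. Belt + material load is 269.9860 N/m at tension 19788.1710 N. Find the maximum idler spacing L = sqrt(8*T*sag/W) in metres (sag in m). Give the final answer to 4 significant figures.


sag = 11.5260/1000 = 0.011526 m
L = sqrt(8 * 19788.1710 * 0.011526 / 269.9860)
L = 2.600 m


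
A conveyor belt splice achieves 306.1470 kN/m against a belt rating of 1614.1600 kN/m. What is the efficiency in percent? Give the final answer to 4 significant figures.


Eff = 306.1470 / 1614.1600 * 100
Eff = 18.97 %


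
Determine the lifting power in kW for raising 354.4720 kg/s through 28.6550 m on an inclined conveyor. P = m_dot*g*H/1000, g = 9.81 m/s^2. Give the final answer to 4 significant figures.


P = 354.4720 * 9.81 * 28.6550 / 1000
P = 99.64 kW


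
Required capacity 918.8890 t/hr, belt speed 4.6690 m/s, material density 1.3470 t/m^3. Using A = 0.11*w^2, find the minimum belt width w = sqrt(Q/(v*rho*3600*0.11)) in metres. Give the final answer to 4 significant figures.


A_req = 918.8890 / (4.6690 * 1.3470 * 3600) = 0.0405853 m^2
w = sqrt(0.0405853 / 0.11)
w = 0.6074 m


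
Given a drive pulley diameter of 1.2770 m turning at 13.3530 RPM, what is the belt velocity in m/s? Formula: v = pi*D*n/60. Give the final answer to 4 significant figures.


v = pi * 1.2770 * 13.3530 / 60
v = 0.8928 m/s


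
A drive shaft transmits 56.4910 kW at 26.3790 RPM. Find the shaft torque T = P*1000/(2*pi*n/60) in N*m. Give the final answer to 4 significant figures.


omega = 2*pi*26.3790/60 = 2.7624 rad/s
T = 56.4910*1000 / 2.7624
T = 20450 N*m


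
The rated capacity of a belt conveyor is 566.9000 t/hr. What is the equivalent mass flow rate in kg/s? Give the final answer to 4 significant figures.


m_dot = 566.9000 * 1000 / 3600
m_dot = 157.5 kg/s
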